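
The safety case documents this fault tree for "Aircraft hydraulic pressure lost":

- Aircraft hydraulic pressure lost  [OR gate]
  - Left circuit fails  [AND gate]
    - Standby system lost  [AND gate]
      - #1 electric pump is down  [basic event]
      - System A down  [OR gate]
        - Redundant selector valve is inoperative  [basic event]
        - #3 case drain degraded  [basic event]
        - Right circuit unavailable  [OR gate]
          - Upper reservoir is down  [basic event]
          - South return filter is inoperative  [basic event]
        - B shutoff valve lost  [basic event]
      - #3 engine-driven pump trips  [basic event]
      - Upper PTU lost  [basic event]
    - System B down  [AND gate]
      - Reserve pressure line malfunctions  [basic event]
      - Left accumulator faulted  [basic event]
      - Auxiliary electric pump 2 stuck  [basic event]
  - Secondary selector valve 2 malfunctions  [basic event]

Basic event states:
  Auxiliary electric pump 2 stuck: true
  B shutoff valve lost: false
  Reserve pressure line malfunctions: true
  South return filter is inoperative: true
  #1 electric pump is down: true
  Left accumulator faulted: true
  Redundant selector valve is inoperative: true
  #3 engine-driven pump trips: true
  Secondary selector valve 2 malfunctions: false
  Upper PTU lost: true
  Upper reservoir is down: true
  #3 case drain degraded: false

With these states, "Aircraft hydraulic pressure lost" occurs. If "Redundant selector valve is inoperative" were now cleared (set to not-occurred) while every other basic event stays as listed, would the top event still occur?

Yes

Counterfactual: set "Redundant selector valve is inoperative" to not occurred.
Right circuit unavailable [OR]: Upper reservoir is down=occurs, South return filter is inoperative=occurs → at least one input occurs → occurs.
System A down [OR]: Redundant selector valve is inoperative=not, #3 case drain degraded=not, Right circuit unavailable=occurs, B shutoff valve lost=not → at least one input occurs → occurs.
Standby system lost [AND]: #1 electric pump is down=occurs, System A down=occurs, #3 engine-driven pump trips=occurs, Upper PTU lost=occurs → all inputs occur → occurs.
System B down [AND]: Reserve pressure line malfunctions=occurs, Left accumulator faulted=occurs, Auxiliary electric pump 2 stuck=occurs → all inputs occur → occurs.
Left circuit fails [AND]: Standby system lost=occurs, System B down=occurs → all inputs occur → occurs.
Aircraft hydraulic pressure lost [OR]: Left circuit fails=occurs, Secondary selector valve 2 malfunctions=not → at least one input occurs → occurs.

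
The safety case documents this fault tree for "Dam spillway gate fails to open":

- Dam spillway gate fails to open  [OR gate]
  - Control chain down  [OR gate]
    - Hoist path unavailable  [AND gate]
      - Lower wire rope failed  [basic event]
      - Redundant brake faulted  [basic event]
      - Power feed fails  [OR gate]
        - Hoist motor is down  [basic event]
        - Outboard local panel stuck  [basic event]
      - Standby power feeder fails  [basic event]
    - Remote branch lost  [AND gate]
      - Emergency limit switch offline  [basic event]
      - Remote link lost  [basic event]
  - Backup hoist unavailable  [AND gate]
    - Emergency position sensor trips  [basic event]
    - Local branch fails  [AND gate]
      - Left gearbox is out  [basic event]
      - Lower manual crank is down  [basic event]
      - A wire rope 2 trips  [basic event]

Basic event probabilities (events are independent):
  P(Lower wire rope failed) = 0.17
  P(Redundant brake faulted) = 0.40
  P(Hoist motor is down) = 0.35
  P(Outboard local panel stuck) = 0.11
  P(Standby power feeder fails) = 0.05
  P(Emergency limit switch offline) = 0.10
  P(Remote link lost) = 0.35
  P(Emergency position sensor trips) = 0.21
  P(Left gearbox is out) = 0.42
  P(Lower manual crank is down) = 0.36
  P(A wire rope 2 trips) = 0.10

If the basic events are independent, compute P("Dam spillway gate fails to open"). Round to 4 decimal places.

0.0394

P(Power feed fails) [OR] = 1 − (1−0.35) × (1−0.11) = 0.421500
P(Hoist path unavailable) [AND] = 0.17 × 0.40 × 0.421500 × 0.05 = 0.001433
P(Remote branch lost) [AND] = 0.10 × 0.35 = 0.035000
P(Control chain down) [OR] = 1 − (1−0.001433) × (1−0.035000) = 0.036383
P(Local branch fails) [AND] = 0.42 × 0.36 × 0.10 = 0.015120
P(Backup hoist unavailable) [AND] = 0.21 × 0.015120 = 0.003175
P(Dam spillway gate fails to open) [OR] = 1 − (1−0.036383) × (1−0.003175) = 0.039442
Rounded to 4 decimal places: P(Dam spillway gate fails to open) ≈ 0.0394.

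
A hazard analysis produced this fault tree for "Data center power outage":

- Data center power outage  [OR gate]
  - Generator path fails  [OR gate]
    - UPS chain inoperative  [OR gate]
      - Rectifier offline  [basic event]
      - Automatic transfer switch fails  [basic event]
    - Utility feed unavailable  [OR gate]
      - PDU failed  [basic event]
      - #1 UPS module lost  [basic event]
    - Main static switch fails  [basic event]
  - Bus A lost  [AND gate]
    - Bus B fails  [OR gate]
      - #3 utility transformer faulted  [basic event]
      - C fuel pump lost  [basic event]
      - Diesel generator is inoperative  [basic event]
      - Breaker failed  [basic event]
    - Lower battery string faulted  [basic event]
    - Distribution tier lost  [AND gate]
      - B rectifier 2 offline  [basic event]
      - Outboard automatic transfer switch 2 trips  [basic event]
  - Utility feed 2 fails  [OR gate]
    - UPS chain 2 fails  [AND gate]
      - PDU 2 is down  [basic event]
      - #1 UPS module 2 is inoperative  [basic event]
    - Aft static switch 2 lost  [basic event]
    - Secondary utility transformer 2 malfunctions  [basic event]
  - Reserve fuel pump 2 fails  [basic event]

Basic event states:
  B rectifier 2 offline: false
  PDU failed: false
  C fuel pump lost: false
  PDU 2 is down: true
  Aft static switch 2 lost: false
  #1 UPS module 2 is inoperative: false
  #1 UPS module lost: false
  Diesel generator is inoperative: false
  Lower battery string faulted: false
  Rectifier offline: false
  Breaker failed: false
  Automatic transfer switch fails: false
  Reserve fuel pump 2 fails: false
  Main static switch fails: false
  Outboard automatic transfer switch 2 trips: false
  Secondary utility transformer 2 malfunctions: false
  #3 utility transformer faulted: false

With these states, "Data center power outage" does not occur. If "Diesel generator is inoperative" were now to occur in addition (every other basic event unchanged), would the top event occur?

Counterfactual: set "Diesel generator is inoperative" to occurred.
UPS chain inoperative [OR]: Rectifier offline=not, Automatic transfer switch fails=not → no input occurs → does not occur.
Utility feed unavailable [OR]: PDU failed=not, #1 UPS module lost=not → no input occurs → does not occur.
Generator path fails [OR]: UPS chain inoperative=not, Utility feed unavailable=not, Main static switch fails=not → no input occurs → does not occur.
Bus B fails [OR]: #3 utility transformer faulted=not, C fuel pump lost=not, Diesel generator is inoperative=occurs, Breaker failed=not → at least one input occurs → occurs.
Distribution tier lost [AND]: B rectifier 2 offline=not, Outboard automatic transfer switch 2 trips=not → not all inputs occur → does not occur.
Bus A lost [AND]: Bus B fails=occurs, Lower battery string faulted=not, Distribution tier lost=not → not all inputs occur → does not occur.
UPS chain 2 fails [AND]: PDU 2 is down=occurs, #1 UPS module 2 is inoperative=not → not all inputs occur → does not occur.
Utility feed 2 fails [OR]: UPS chain 2 fails=not, Aft static switch 2 lost=not, Secondary utility transformer 2 malfunctions=not → no input occurs → does not occur.
Data center power outage [OR]: Generator path fails=not, Bus A lost=not, Utility feed 2 fails=not, Reserve fuel pump 2 fails=not → no input occurs → does not occur.

No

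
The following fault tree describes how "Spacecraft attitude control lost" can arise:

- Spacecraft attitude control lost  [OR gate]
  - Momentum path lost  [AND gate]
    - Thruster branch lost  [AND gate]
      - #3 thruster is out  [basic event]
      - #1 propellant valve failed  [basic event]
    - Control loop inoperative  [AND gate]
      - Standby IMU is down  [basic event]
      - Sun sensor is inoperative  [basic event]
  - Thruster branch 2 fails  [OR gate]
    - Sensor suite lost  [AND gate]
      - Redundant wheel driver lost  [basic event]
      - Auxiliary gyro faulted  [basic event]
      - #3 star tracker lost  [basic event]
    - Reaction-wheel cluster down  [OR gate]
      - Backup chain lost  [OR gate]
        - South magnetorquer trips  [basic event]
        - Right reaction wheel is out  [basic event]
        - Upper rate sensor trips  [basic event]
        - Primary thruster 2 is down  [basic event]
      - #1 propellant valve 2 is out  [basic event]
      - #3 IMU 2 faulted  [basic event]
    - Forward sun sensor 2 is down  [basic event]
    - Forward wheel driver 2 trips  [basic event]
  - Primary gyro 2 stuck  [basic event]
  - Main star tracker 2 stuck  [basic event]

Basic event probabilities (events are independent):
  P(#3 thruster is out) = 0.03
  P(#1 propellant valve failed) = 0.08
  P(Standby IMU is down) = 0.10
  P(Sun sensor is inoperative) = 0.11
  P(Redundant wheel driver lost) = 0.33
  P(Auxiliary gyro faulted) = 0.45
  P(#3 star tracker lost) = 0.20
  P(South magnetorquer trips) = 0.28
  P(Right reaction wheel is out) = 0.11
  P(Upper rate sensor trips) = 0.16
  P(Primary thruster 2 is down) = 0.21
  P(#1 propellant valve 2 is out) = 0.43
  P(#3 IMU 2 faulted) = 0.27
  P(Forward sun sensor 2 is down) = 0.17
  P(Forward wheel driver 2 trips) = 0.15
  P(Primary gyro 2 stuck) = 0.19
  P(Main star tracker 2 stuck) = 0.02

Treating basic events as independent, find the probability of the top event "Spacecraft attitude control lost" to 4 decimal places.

P(Thruster branch lost) [AND] = 0.03 × 0.08 = 0.002400
P(Control loop inoperative) [AND] = 0.10 × 0.11 = 0.011000
P(Momentum path lost) [AND] = 0.002400 × 0.011000 = 0.000026
P(Sensor suite lost) [AND] = 0.33 × 0.45 × 0.20 = 0.029700
P(Backup chain lost) [OR] = 1 − (1−0.28) × (1−0.11) × (1−0.16) × (1−0.21) = 0.574765
P(Reaction-wheel cluster down) [OR] = 1 − (1−0.574765) × (1−0.43) × (1−0.27) = 0.823060
P(Thruster branch 2 fails) [OR] = 1 − (1−0.029700) × (1−0.823060) × (1−0.17) × (1−0.15) = 0.878876
P(Spacecraft attitude control lost) [OR] = 1 − (1−0.000026) × (1−0.878876) × (1−0.19) × (1−0.02) = 0.903854
Rounded to 4 decimal places: P(Spacecraft attitude control lost) ≈ 0.9039.

0.9039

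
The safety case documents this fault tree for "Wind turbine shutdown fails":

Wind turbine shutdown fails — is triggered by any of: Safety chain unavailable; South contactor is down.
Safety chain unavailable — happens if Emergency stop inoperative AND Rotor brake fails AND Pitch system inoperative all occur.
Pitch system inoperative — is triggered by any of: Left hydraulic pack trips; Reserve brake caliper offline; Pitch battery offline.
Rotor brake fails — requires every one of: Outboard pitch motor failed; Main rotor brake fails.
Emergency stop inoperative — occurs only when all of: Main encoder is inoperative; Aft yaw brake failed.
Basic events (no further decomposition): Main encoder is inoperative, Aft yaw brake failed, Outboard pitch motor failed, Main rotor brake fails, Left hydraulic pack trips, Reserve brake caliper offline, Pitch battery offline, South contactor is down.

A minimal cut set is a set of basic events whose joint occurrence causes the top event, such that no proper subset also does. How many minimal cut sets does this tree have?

4

Emergency stop inoperative [AND]: one cut set from each child combined → 1 × 1 = 1 cut set(s).
Rotor brake fails [AND]: one cut set from each child combined → 1 × 1 = 1 cut set(s).
Pitch system inoperative [OR]: union of children's cut sets → 3 cut set(s).
Safety chain unavailable [AND]: one cut set from each child combined → 1 × 1 × 3 = 3 cut set(s).
Wind turbine shutdown fails [OR]: union of children's cut sets → 4 cut set(s).
Minimal cut sets: {Aft yaw brake failed, Left hydraulic pack trips, Main encoder is inoperative, Main rotor brake fails, Outboard pitch motor failed}; {Aft yaw brake failed, Main encoder is inoperative, Main rotor brake fails, Outboard pitch motor failed, Reserve brake caliper offline}; {Aft yaw brake failed, Main encoder is inoperative, Main rotor brake fails, Outboard pitch motor failed, Pitch battery offline}; {South contactor is down}.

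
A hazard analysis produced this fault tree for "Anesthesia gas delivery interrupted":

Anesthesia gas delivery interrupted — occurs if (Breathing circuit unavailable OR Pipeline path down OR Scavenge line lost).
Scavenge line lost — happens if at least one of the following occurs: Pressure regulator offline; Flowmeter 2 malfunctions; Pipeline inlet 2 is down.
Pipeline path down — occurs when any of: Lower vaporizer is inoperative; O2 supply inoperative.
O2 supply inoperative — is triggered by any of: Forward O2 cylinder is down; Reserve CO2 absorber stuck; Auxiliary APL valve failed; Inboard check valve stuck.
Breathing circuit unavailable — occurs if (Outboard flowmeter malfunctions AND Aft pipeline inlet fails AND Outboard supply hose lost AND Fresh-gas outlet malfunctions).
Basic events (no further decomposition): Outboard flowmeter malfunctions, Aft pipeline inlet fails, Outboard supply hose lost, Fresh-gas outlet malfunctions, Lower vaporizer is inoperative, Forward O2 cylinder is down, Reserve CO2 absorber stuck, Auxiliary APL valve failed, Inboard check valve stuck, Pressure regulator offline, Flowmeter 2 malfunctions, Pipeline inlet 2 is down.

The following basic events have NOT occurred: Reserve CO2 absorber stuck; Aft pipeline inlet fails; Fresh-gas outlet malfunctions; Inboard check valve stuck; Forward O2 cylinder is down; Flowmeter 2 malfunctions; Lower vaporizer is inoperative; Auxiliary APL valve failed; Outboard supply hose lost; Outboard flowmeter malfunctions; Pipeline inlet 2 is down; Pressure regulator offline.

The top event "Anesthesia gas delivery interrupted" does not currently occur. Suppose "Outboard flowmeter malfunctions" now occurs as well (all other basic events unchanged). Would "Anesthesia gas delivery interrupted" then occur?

Counterfactual: set "Outboard flowmeter malfunctions" to occurred.
Breathing circuit unavailable [AND]: Outboard flowmeter malfunctions=occurs, Aft pipeline inlet fails=not, Outboard supply hose lost=not, Fresh-gas outlet malfunctions=not → not all inputs occur → does not occur.
O2 supply inoperative [OR]: Forward O2 cylinder is down=not, Reserve CO2 absorber stuck=not, Auxiliary APL valve failed=not, Inboard check valve stuck=not → no input occurs → does not occur.
Pipeline path down [OR]: Lower vaporizer is inoperative=not, O2 supply inoperative=not → no input occurs → does not occur.
Scavenge line lost [OR]: Pressure regulator offline=not, Flowmeter 2 malfunctions=not, Pipeline inlet 2 is down=not → no input occurs → does not occur.
Anesthesia gas delivery interrupted [OR]: Breathing circuit unavailable=not, Pipeline path down=not, Scavenge line lost=not → no input occurs → does not occur.

No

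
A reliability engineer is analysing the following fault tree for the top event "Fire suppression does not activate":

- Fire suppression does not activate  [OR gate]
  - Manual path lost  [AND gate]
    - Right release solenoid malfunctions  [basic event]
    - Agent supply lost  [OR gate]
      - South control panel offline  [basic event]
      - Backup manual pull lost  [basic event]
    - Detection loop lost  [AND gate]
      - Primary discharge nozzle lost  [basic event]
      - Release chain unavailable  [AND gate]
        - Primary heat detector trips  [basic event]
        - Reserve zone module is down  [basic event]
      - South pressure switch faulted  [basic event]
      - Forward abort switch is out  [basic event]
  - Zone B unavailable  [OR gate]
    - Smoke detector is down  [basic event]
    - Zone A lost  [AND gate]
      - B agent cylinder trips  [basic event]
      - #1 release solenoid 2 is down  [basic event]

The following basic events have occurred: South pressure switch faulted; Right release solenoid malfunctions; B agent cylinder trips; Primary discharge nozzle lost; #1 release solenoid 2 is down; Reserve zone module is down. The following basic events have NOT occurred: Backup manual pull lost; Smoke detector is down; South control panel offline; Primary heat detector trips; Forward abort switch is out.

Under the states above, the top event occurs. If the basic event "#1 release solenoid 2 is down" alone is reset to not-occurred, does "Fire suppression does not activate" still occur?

No

Counterfactual: set "#1 release solenoid 2 is down" to not occurred.
Agent supply lost [OR]: South control panel offline=not, Backup manual pull lost=not → no input occurs → does not occur.
Release chain unavailable [AND]: Primary heat detector trips=not, Reserve zone module is down=occurs → not all inputs occur → does not occur.
Detection loop lost [AND]: Primary discharge nozzle lost=occurs, Release chain unavailable=not, South pressure switch faulted=occurs, Forward abort switch is out=not → not all inputs occur → does not occur.
Manual path lost [AND]: Right release solenoid malfunctions=occurs, Agent supply lost=not, Detection loop lost=not → not all inputs occur → does not occur.
Zone A lost [AND]: B agent cylinder trips=occurs, #1 release solenoid 2 is down=not → not all inputs occur → does not occur.
Zone B unavailable [OR]: Smoke detector is down=not, Zone A lost=not → no input occurs → does not occur.
Fire suppression does not activate [OR]: Manual path lost=not, Zone B unavailable=not → no input occurs → does not occur.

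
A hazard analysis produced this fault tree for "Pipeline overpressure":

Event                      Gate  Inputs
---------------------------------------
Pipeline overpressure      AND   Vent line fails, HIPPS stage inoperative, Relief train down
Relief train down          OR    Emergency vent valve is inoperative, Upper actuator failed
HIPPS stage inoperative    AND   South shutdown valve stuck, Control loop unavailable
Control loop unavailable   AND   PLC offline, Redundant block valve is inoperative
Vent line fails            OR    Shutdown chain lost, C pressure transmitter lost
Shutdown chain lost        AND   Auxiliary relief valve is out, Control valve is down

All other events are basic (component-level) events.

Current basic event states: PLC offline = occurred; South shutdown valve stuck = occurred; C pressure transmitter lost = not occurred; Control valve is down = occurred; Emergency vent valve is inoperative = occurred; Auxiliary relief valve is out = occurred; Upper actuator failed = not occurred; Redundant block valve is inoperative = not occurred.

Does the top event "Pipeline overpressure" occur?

No

Shutdown chain lost [AND]: Auxiliary relief valve is out=occurs, Control valve is down=occurs → all inputs occur → occurs.
Vent line fails [OR]: Shutdown chain lost=occurs, C pressure transmitter lost=not → at least one input occurs → occurs.
Control loop unavailable [AND]: PLC offline=occurs, Redundant block valve is inoperative=not → not all inputs occur → does not occur.
HIPPS stage inoperative [AND]: South shutdown valve stuck=occurs, Control loop unavailable=not → not all inputs occur → does not occur.
Relief train down [OR]: Emergency vent valve is inoperative=occurs, Upper actuator failed=not → at least one input occurs → occurs.
Pipeline overpressure [AND]: Vent line fails=occurs, HIPPS stage inoperative=not, Relief train down=occurs → not all inputs occur → does not occur.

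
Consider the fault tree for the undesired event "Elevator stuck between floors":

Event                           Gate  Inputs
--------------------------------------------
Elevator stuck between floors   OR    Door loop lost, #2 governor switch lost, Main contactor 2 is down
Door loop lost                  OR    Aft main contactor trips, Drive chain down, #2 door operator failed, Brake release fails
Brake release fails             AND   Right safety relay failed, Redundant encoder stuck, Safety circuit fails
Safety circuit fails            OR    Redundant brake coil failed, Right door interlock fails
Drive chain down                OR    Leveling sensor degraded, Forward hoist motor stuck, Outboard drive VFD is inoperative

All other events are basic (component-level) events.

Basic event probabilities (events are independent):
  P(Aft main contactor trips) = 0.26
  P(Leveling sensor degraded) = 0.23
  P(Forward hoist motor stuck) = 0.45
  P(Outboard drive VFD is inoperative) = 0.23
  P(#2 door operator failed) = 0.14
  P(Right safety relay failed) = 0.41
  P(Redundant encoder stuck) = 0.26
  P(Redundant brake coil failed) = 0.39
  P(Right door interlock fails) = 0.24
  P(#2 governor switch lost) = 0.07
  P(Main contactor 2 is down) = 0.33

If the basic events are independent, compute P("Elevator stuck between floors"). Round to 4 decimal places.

P(Drive chain down) [OR] = 1 − (1−0.23) × (1−0.45) × (1−0.23) = 0.673905
P(Safety circuit fails) [OR] = 1 − (1−0.39) × (1−0.24) = 0.536400
P(Brake release fails) [AND] = 0.41 × 0.26 × 0.536400 = 0.057180
P(Door loop lost) [OR] = 1 − (1−0.26) × (1−0.673905) × (1−0.14) × (1−0.057180) = 0.804340
P(Elevator stuck between floors) [OR] = 1 − (1−0.804340) × (1−0.07) × (1−0.33) = 0.878084
Rounded to 4 decimal places: P(Elevator stuck between floors) ≈ 0.8781.

0.8781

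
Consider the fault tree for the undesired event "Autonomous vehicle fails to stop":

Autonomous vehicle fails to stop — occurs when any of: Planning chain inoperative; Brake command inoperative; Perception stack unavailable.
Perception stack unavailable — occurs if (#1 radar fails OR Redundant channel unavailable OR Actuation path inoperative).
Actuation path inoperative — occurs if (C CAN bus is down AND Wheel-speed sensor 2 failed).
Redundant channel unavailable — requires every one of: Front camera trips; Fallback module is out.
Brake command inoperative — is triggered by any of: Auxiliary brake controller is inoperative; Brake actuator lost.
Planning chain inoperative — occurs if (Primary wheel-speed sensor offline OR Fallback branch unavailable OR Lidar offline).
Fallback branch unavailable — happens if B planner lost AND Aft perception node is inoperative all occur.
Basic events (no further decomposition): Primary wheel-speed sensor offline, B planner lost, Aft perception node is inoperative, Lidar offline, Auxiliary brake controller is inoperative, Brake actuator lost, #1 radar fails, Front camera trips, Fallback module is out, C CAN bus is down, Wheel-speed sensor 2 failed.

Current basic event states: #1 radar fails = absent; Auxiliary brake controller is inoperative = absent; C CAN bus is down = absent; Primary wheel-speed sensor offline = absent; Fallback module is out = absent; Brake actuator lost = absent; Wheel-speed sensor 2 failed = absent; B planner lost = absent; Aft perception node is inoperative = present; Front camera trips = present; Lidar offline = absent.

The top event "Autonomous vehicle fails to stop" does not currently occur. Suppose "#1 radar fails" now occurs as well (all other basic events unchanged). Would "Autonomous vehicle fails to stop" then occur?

Counterfactual: set "#1 radar fails" to occurred.
Fallback branch unavailable [AND]: B planner lost=not, Aft perception node is inoperative=occurs → not all inputs occur → does not occur.
Planning chain inoperative [OR]: Primary wheel-speed sensor offline=not, Fallback branch unavailable=not, Lidar offline=not → no input occurs → does not occur.
Brake command inoperative [OR]: Auxiliary brake controller is inoperative=not, Brake actuator lost=not → no input occurs → does not occur.
Redundant channel unavailable [AND]: Front camera trips=occurs, Fallback module is out=not → not all inputs occur → does not occur.
Actuation path inoperative [AND]: C CAN bus is down=not, Wheel-speed sensor 2 failed=not → not all inputs occur → does not occur.
Perception stack unavailable [OR]: #1 radar fails=occurs, Redundant channel unavailable=not, Actuation path inoperative=not → at least one input occurs → occurs.
Autonomous vehicle fails to stop [OR]: Planning chain inoperative=not, Brake command inoperative=not, Perception stack unavailable=occurs → at least one input occurs → occurs.

Yes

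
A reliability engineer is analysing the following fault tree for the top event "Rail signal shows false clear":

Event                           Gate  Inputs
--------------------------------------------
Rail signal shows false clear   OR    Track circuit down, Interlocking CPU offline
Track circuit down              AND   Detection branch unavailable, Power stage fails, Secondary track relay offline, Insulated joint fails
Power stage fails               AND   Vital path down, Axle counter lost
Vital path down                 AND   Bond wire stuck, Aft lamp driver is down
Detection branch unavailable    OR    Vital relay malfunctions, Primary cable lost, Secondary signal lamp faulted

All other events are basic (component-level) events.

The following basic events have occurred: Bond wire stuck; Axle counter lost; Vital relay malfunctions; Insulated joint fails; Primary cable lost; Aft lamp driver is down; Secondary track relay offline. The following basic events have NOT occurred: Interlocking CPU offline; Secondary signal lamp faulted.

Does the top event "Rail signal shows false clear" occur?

Detection branch unavailable [OR]: Vital relay malfunctions=occurs, Primary cable lost=occurs, Secondary signal lamp faulted=not → at least one input occurs → occurs.
Vital path down [AND]: Bond wire stuck=occurs, Aft lamp driver is down=occurs → all inputs occur → occurs.
Power stage fails [AND]: Vital path down=occurs, Axle counter lost=occurs → all inputs occur → occurs.
Track circuit down [AND]: Detection branch unavailable=occurs, Power stage fails=occurs, Secondary track relay offline=occurs, Insulated joint fails=occurs → all inputs occur → occurs.
Rail signal shows false clear [OR]: Track circuit down=occurs, Interlocking CPU offline=not → at least one input occurs → occurs.

Yes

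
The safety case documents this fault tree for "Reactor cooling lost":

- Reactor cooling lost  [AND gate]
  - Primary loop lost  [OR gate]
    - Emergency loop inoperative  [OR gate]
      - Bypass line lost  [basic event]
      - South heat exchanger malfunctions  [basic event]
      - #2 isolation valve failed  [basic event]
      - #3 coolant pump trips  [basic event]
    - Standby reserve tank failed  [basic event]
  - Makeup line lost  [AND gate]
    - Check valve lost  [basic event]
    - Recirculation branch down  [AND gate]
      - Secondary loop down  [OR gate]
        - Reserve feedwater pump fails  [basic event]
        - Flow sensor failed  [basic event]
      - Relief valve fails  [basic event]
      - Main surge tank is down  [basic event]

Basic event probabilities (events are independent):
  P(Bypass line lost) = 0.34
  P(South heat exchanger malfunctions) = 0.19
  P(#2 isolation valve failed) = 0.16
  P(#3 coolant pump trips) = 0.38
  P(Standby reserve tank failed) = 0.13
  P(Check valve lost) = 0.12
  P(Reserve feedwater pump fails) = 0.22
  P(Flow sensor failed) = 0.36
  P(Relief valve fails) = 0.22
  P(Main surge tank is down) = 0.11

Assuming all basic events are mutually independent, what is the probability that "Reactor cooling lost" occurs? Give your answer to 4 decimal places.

0.0011

P(Emergency loop inoperative) [OR] = 1 − (1−0.34) × (1−0.19) × (1−0.16) × (1−0.38) = 0.721580
P(Primary loop lost) [OR] = 1 − (1−0.721580) × (1−0.13) = 0.757775
P(Secondary loop down) [OR] = 1 − (1−0.22) × (1−0.36) = 0.500800
P(Recirculation branch down) [AND] = 0.500800 × 0.22 × 0.11 = 0.012119
P(Makeup line lost) [AND] = 0.12 × 0.012119 = 0.001454
P(Reactor cooling lost) [AND] = 0.757775 × 0.001454 = 0.001102
Rounded to 4 decimal places: P(Reactor cooling lost) ≈ 0.0011.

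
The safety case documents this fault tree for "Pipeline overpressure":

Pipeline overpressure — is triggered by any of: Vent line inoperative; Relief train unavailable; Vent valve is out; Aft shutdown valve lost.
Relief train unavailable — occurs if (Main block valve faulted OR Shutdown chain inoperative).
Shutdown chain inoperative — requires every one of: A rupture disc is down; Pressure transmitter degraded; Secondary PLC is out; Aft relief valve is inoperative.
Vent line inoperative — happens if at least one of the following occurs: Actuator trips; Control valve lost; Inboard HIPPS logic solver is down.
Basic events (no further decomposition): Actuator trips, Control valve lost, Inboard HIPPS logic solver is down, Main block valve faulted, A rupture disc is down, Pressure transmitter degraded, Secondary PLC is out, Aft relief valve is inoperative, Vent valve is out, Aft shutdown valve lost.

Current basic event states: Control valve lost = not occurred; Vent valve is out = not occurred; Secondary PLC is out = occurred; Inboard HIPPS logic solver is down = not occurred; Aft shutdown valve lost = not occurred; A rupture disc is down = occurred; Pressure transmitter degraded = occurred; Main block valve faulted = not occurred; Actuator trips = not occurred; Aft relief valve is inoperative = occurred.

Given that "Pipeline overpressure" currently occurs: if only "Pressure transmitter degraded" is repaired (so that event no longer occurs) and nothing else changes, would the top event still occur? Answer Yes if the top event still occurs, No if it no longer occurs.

No

Counterfactual: set "Pressure transmitter degraded" to not occurred.
Vent line inoperative [OR]: Actuator trips=not, Control valve lost=not, Inboard HIPPS logic solver is down=not → no input occurs → does not occur.
Shutdown chain inoperative [AND]: A rupture disc is down=occurs, Pressure transmitter degraded=not, Secondary PLC is out=occurs, Aft relief valve is inoperative=occurs → not all inputs occur → does not occur.
Relief train unavailable [OR]: Main block valve faulted=not, Shutdown chain inoperative=not → no input occurs → does not occur.
Pipeline overpressure [OR]: Vent line inoperative=not, Relief train unavailable=not, Vent valve is out=not, Aft shutdown valve lost=not → no input occurs → does not occur.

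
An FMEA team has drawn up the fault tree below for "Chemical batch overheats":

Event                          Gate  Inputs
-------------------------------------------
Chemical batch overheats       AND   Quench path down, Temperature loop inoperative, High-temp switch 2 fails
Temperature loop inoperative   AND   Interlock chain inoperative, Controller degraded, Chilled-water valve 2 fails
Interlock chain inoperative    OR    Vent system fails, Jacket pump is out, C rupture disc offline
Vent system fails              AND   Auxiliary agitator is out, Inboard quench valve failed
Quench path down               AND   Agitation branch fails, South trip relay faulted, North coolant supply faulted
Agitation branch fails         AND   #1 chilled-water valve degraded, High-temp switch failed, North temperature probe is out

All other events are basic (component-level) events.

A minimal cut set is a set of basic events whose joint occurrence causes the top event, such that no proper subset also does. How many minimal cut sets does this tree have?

Agitation branch fails [AND]: one cut set from each child combined → 1 × 1 × 1 = 1 cut set(s).
Quench path down [AND]: one cut set from each child combined → 1 × 1 × 1 = 1 cut set(s).
Vent system fails [AND]: one cut set from each child combined → 1 × 1 = 1 cut set(s).
Interlock chain inoperative [OR]: union of children's cut sets → 3 cut set(s).
Temperature loop inoperative [AND]: one cut set from each child combined → 3 × 1 × 1 = 3 cut set(s).
Chemical batch overheats [AND]: one cut set from each child combined → 1 × 3 × 1 = 3 cut set(s).
Minimal cut sets: {#1 chilled-water valve degraded, Auxiliary agitator is out, Chilled-water valve 2 fails, Controller degraded, High-temp switch 2 fails, High-temp switch failed, Inboard quench valve failed, North coolant supply faulted, North temperature probe is out, South trip relay faulted}; {#1 chilled-water valve degraded, Chilled-water valve 2 fails, Controller degraded, High-temp switch 2 fails, High-temp switch failed, Jacket pump is out, North coolant supply faulted, North temperature probe is out, South trip relay faulted}; {#1 chilled-water valve degraded, C rupture disc offline, Chilled-water valve 2 fails, Controller degraded, High-temp switch 2 fails, High-temp switch failed, North coolant supply faulted, North temperature probe is out, South trip relay faulted}.

3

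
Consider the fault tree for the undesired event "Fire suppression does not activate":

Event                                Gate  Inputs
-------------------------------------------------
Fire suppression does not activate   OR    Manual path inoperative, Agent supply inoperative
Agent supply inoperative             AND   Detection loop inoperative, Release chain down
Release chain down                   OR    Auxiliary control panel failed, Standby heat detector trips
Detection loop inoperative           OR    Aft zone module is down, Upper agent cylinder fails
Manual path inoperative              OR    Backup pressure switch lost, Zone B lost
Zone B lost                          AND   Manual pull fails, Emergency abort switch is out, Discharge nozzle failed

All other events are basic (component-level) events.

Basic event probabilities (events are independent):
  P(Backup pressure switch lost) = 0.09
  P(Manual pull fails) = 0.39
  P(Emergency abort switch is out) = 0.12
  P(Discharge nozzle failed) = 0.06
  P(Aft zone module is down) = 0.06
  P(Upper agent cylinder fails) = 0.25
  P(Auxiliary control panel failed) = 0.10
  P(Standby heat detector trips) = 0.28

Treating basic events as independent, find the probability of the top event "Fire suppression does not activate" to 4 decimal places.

0.1868

P(Zone B lost) [AND] = 0.39 × 0.12 × 0.06 = 0.002808
P(Manual path inoperative) [OR] = 1 − (1−0.09) × (1−0.002808) = 0.092555
P(Detection loop inoperative) [OR] = 1 − (1−0.06) × (1−0.25) = 0.295000
P(Release chain down) [OR] = 1 − (1−0.10) × (1−0.28) = 0.352000
P(Agent supply inoperative) [AND] = 0.295000 × 0.352000 = 0.103840
P(Fire suppression does not activate) [OR] = 1 − (1−0.092555) × (1−0.103840) = 0.186784
Rounded to 4 decimal places: P(Fire suppression does not activate) ≈ 0.1868.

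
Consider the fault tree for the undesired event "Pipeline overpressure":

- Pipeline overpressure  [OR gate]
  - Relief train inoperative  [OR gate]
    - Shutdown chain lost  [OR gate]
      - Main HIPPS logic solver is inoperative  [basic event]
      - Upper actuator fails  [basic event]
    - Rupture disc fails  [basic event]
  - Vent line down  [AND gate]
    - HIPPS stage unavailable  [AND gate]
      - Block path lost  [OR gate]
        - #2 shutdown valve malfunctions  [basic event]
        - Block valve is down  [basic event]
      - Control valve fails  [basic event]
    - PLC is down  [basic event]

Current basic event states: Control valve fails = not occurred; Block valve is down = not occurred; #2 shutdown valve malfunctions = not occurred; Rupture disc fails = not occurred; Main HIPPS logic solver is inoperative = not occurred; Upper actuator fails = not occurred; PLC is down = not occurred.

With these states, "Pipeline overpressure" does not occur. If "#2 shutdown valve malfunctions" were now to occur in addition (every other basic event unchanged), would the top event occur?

Counterfactual: set "#2 shutdown valve malfunctions" to occurred.
Shutdown chain lost [OR]: Main HIPPS logic solver is inoperative=not, Upper actuator fails=not → no input occurs → does not occur.
Relief train inoperative [OR]: Shutdown chain lost=not, Rupture disc fails=not → no input occurs → does not occur.
Block path lost [OR]: #2 shutdown valve malfunctions=occurs, Block valve is down=not → at least one input occurs → occurs.
HIPPS stage unavailable [AND]: Block path lost=occurs, Control valve fails=not → not all inputs occur → does not occur.
Vent line down [AND]: HIPPS stage unavailable=not, PLC is down=not → not all inputs occur → does not occur.
Pipeline overpressure [OR]: Relief train inoperative=not, Vent line down=not → no input occurs → does not occur.

No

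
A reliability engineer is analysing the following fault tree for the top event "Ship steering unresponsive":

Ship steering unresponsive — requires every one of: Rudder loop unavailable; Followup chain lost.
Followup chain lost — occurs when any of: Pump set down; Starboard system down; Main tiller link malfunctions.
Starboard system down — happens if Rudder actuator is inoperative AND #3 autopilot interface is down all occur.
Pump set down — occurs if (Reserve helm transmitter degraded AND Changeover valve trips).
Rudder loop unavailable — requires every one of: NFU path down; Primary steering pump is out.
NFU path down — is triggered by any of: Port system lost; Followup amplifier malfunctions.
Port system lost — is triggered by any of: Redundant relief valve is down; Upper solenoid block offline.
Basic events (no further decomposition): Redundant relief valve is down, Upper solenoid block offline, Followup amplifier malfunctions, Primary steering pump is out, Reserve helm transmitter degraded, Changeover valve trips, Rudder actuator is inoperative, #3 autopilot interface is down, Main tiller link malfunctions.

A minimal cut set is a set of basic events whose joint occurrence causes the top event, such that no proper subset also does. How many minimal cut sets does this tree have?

9

Port system lost [OR]: union of children's cut sets → 2 cut set(s).
NFU path down [OR]: union of children's cut sets → 3 cut set(s).
Rudder loop unavailable [AND]: one cut set from each child combined → 3 × 1 = 3 cut set(s).
Pump set down [AND]: one cut set from each child combined → 1 × 1 = 1 cut set(s).
Starboard system down [AND]: one cut set from each child combined → 1 × 1 = 1 cut set(s).
Followup chain lost [OR]: union of children's cut sets → 3 cut set(s).
Ship steering unresponsive [AND]: one cut set from each child combined → 3 × 3 = 9 cut set(s).
Minimal cut sets: {Changeover valve trips, Primary steering pump is out, Redundant relief valve is down, Reserve helm transmitter degraded}; {#3 autopilot interface is down, Primary steering pump is out, Redundant relief valve is down, Rudder actuator is inoperative}; {Main tiller link malfunctions, Primary steering pump is out, Redundant relief valve is down}; {Changeover valve trips, Primary steering pump is out, Reserve helm transmitter degraded, Upper solenoid block offline}; {#3 autopilot interface is down, Primary steering pump is out, Rudder actuator is inoperative, Upper solenoid block offline}; {Main tiller link malfunctions, Primary steering pump is out, Upper solenoid block offline}; {Changeover valve trips, Followup amplifier malfunctions, Primary steering pump is out, Reserve helm transmitter degraded}; {#3 autopilot interface is down, Followup amplifier malfunctions, Primary steering pump is out, Rudder actuator is inoperative}; {Followup amplifier malfunctions, Main tiller link malfunctions, Primary steering pump is out}.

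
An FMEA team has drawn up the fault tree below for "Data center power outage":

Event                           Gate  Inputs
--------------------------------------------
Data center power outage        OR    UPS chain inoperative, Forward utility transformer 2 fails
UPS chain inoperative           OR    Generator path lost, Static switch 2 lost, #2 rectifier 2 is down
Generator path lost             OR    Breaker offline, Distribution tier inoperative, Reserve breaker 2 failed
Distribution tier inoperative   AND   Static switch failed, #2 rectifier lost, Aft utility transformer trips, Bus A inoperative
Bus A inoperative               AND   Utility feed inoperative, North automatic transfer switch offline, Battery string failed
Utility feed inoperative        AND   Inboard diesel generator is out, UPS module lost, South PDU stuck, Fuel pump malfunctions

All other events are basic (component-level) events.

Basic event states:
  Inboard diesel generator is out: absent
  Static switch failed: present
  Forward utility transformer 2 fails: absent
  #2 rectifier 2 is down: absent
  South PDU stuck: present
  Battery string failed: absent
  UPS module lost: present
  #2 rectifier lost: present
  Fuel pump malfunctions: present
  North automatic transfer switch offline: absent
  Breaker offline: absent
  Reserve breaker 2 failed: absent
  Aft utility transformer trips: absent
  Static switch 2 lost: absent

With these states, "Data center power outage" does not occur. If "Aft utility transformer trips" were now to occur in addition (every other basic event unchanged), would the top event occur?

No

Counterfactual: set "Aft utility transformer trips" to occurred.
Utility feed inoperative [AND]: Inboard diesel generator is out=not, UPS module lost=occurs, South PDU stuck=occurs, Fuel pump malfunctions=occurs → not all inputs occur → does not occur.
Bus A inoperative [AND]: Utility feed inoperative=not, North automatic transfer switch offline=not, Battery string failed=not → not all inputs occur → does not occur.
Distribution tier inoperative [AND]: Static switch failed=occurs, #2 rectifier lost=occurs, Aft utility transformer trips=occurs, Bus A inoperative=not → not all inputs occur → does not occur.
Generator path lost [OR]: Breaker offline=not, Distribution tier inoperative=not, Reserve breaker 2 failed=not → no input occurs → does not occur.
UPS chain inoperative [OR]: Generator path lost=not, Static switch 2 lost=not, #2 rectifier 2 is down=not → no input occurs → does not occur.
Data center power outage [OR]: UPS chain inoperative=not, Forward utility transformer 2 fails=not → no input occurs → does not occur.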